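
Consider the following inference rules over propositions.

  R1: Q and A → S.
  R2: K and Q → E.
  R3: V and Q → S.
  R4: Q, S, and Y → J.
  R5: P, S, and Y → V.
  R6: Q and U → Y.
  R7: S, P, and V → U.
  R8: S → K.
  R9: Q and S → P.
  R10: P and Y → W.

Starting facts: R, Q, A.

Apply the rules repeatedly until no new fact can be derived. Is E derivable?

From Q and A, R1 gives S.
S holds, so K follows (R8).
From K and Q, R2 gives E.

Yes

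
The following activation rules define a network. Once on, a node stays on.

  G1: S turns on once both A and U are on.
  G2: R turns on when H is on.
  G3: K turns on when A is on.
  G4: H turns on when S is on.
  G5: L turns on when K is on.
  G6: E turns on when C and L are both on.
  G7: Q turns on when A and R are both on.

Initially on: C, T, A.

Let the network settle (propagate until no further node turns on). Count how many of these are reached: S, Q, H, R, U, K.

G3: A on → K on.
S would need A and U (G1), but U never turns on.
Q would need A and R (G7), but R never turns on.
H would need S (G4), but S never turns on.
R would need H (G2), but H never turns on.
No rule produces U, and it is not given.
K: reached.
Reached: K — 1 of the 6.

1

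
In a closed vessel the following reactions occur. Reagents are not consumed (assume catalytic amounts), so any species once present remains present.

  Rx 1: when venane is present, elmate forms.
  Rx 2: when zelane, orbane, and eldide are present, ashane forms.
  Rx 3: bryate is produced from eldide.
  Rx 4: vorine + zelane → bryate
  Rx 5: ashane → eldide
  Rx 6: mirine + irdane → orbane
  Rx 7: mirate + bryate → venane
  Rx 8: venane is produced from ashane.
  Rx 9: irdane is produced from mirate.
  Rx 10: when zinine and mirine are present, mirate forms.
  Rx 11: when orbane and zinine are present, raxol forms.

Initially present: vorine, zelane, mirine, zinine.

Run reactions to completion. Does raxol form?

zinine and mirine present → mirate forms (Rx 10).
mirate present → irdane forms (Rx 9).
mirine and irdane present → orbane forms (Rx 6).
orbane and zinine present → raxol forms (Rx 11).

Yes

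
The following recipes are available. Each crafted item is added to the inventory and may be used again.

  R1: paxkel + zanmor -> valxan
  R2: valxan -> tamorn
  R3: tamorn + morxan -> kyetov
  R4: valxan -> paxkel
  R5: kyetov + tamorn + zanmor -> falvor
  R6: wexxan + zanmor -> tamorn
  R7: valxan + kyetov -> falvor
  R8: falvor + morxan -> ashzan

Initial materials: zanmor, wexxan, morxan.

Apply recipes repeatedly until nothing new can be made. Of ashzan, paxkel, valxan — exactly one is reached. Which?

Using R6, wexxan and zanmor make tamorn.
tamorn + morxan -> kyetov (R3).
Using R5, kyetov, tamorn, and zanmor make falvor.
Using R8, falvor and morxan make ashzan.
paxkel would need valxan (R4), but valxan is never obtained. valxan would need paxkel and zanmor (R1), but paxkel is never obtained.

ashzan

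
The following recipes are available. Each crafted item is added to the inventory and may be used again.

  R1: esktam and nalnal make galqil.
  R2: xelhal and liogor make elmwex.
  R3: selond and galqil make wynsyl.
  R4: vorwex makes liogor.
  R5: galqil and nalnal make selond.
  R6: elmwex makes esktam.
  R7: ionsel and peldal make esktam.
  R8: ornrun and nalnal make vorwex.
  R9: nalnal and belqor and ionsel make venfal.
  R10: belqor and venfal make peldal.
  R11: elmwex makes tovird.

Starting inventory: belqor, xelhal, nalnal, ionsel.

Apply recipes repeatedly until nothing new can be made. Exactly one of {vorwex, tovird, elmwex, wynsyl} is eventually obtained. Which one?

nalnal and belqor and ionsel → venfal (R9).
Using R10, belqor and venfal make peldal.
ionsel and peldal → esktam (R7).
esktam and nalnal → galqil (R1).
Using R5, galqil and nalnal make selond.
Using R3, selond and galqil make wynsyl.
elmwex would need xelhal and liogor (R2), but liogor is never obtained. vorwex would need ornrun and nalnal (R8), but ornrun is never obtained. tovird would need elmwex (R11), but elmwex is never obtained.

wynsyl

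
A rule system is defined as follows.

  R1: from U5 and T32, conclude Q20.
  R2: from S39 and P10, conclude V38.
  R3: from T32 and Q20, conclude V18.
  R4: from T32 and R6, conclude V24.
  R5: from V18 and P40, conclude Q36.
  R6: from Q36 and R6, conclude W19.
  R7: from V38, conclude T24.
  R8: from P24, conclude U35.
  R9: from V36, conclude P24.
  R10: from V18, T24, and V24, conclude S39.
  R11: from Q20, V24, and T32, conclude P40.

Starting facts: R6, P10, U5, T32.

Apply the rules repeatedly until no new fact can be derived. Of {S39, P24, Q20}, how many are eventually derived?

1

From U5 and T32, R1 gives Q20.
S39 would need V18, T24, and V24 (R10), but T24 is never established.
P24 would need V36 (R9), but V36 is never established.
Q20: reached.
Reached: Q20 — 1 of the 3.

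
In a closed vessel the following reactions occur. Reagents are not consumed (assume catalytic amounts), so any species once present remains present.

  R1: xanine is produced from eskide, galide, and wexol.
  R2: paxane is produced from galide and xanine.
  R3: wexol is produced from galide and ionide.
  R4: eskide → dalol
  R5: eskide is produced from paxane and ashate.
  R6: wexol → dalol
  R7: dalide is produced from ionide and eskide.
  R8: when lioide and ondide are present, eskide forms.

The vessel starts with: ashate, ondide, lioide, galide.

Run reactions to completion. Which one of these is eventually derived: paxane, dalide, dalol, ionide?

dalol

lioide and ondide present → eskide forms (R8).
eskide present → dalol forms (R4).
No rule produces ionide, and it is not given. dalide would need ionide and eskide (R7), but ionide never forms. paxane would need galide and xanine (R2), but xanine never forms.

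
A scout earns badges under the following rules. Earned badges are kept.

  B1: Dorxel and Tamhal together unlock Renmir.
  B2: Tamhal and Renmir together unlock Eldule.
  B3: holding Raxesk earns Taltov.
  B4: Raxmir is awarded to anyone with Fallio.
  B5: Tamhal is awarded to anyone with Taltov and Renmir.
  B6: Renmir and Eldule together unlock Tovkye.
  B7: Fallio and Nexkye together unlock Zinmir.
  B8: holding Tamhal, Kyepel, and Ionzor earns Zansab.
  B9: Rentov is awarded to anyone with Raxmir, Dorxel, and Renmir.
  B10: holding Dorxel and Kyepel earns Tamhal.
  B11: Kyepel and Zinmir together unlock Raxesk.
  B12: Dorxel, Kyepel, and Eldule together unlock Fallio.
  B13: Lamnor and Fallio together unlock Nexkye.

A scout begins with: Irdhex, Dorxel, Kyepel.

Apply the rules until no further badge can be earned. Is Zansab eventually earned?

No

Zansab would need Tamhal, Kyepel, and Ionzor (B8), but Ionzor is never earned.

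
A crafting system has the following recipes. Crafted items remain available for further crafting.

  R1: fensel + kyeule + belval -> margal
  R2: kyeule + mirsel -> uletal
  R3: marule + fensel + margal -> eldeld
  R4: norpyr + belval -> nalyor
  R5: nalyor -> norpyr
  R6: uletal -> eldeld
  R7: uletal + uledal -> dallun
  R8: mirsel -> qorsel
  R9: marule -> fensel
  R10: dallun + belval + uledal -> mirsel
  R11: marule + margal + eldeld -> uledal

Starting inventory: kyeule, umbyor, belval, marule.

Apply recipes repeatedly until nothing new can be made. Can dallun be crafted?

No

dallun would need uletal and uledal (R7), but uletal is never obtained.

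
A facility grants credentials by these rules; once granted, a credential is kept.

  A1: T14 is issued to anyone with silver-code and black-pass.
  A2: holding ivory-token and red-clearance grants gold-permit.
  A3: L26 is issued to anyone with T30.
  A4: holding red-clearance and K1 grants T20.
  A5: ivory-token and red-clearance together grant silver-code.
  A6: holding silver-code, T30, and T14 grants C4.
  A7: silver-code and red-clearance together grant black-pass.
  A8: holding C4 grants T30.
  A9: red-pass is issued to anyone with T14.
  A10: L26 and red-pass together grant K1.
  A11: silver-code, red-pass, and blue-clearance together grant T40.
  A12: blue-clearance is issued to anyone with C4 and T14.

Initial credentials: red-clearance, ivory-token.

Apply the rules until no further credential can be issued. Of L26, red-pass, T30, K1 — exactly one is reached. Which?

Holding ivory-token and red-clearance grants silver-code (A5).
Holding silver-code and red-clearance grants black-pass (A7).
Holding silver-code and black-pass grants T14 (A1).
Holding T14 grants red-pass (A9).
T30 would need C4 (A8), but C4 is never granted. K1 would need L26 and red-pass (A10), but L26 is never granted. L26 would need T30 (A3), but T30 is never granted.

red-pass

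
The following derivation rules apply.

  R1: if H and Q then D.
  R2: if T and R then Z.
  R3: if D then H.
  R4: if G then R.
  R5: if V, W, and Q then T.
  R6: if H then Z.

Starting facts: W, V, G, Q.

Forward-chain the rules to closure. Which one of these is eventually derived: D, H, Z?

From V, W, and Q, R5 gives T.
From G, R4 gives R.
From T and R, R2 gives Z.
H would need D (R3), but D is never established. D would need H and Q (R1), but H is never established.

Z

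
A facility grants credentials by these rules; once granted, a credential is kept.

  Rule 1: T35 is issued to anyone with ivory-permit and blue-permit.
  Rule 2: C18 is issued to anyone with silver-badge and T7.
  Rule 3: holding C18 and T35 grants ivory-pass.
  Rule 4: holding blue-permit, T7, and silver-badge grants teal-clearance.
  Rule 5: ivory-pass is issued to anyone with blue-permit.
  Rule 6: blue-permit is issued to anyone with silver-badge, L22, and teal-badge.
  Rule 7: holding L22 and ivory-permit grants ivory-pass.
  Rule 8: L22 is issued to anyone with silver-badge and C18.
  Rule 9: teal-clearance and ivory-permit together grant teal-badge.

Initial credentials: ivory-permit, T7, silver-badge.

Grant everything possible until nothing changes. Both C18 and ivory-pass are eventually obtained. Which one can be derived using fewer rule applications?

C18: Holding silver-badge and T7 grants C18 (Rule 2). [1 rule application]
ivory-pass: Holding silver-badge and T7 grants C18 (Rule 2). Holding silver-badge and C18 grants L22 (Rule 8). Holding L22 and ivory-permit grants ivory-pass (Rule 7). [3 rule applications]
C18 needs fewer.

C18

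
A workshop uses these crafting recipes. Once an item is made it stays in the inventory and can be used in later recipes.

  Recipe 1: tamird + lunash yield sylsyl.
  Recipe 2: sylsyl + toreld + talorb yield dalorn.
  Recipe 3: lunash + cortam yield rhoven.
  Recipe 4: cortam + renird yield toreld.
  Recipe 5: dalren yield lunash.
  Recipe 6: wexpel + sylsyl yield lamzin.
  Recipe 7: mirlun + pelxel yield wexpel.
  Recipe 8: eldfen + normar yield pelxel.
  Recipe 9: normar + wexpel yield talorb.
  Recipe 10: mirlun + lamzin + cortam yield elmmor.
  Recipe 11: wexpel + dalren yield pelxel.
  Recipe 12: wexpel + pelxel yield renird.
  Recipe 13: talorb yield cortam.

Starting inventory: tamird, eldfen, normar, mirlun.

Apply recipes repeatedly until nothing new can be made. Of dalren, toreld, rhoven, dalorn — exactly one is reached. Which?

Using Recipe 8, eldfen and normar make pelxel.
Using Recipe 7, mirlun and pelxel make wexpel.
wexpel + pelxel → renird (Recipe 12).
Using Recipe 9, normar and wexpel make talorb.
talorb → cortam (Recipe 13).
Using Recipe 4, cortam and renird make toreld.
No rule produces dalren, and it is not given. rhoven would need lunash and cortam (Recipe 3), but lunash is never obtained. dalorn would need sylsyl, toreld, and talorb (Recipe 2), but sylsyl is never obtained.

toreld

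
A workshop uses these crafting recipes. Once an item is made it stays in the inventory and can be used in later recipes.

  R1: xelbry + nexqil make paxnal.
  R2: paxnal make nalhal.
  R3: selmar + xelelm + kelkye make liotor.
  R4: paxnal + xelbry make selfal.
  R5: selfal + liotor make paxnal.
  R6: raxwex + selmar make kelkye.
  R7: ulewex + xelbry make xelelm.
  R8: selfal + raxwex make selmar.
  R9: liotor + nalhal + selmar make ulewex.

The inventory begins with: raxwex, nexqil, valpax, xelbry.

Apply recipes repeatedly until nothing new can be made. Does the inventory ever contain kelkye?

Using R1, xelbry and nexqil make paxnal.
paxnal + xelbry → selfal (R4).
Using R8, selfal and raxwex make selmar.
Using R6, raxwex and selmar make kelkye.

Yes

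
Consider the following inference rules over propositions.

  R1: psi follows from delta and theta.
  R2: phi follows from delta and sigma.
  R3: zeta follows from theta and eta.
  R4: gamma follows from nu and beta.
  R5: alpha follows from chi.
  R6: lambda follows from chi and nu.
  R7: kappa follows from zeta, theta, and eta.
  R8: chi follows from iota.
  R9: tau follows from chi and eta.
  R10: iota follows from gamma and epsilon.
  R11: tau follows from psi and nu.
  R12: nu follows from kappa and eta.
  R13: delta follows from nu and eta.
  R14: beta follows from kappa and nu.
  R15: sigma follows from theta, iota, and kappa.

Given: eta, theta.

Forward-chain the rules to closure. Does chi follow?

chi would need iota (R8), but iota is never established.

No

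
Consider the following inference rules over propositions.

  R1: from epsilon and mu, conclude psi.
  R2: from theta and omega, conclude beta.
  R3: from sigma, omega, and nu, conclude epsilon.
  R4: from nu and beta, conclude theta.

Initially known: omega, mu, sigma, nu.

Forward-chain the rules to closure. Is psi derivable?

sigma, omega, and nu hold, so epsilon follows (R3).
From epsilon and mu, R1 gives psi.

Yes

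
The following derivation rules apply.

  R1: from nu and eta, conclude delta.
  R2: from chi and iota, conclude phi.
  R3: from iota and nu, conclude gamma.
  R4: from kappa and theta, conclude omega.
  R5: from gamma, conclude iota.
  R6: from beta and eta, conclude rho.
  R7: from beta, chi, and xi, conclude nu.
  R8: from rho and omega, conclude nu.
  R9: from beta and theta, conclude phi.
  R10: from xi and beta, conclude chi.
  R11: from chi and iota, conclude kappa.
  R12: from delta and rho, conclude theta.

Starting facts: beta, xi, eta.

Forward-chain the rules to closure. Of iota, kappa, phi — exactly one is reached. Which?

phi

xi and beta hold, so chi follows (R10).
beta and eta hold, so rho follows (R6).
From beta, chi, and xi, R7 gives nu.
From nu and eta, R1 gives delta.
delta and rho hold, so theta follows (R12).
From beta and theta, R9 gives phi.
iota would need gamma (R5), but gamma is never established. kappa would need chi and iota (R11), but iota is never established.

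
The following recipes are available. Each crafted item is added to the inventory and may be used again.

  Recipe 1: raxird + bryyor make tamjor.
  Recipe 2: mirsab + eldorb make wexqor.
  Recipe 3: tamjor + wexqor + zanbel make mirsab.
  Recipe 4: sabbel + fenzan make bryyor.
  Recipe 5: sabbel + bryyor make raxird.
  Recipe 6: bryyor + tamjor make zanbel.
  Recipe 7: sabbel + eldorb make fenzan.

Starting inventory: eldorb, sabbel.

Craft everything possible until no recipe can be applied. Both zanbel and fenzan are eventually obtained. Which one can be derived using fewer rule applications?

fenzan: sabbel + eldorb → fenzan (Recipe 7). [1 rule application]
zanbel: Using Recipe 7, sabbel and eldorb make fenzan. Using Recipe 4, sabbel and fenzan make bryyor. Using Recipe 5, sabbel and bryyor make raxird. raxird + bryyor → tamjor (Recipe 1). Using Recipe 6, bryyor and tamjor make zanbel. [5 rule applications]
fenzan needs fewer.

fenzan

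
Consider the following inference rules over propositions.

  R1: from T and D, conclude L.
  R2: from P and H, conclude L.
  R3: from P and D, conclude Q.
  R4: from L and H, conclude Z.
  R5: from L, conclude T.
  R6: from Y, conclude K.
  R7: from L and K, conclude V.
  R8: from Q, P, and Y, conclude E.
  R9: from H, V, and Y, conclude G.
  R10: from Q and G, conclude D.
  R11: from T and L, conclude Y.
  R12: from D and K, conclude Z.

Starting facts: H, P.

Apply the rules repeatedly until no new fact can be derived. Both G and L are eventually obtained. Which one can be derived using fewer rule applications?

L

L: From P and H, R2 gives L. [1 rule application]
G: P and H hold, so L follows (R2). L holds, so T follows (R5). T and L hold, so Y follows (R11). Y holds, so K follows (R6). From L and K, R7 gives V. H, V, and Y hold, so G follows (R9). [6 rule applications]
L needs fewer.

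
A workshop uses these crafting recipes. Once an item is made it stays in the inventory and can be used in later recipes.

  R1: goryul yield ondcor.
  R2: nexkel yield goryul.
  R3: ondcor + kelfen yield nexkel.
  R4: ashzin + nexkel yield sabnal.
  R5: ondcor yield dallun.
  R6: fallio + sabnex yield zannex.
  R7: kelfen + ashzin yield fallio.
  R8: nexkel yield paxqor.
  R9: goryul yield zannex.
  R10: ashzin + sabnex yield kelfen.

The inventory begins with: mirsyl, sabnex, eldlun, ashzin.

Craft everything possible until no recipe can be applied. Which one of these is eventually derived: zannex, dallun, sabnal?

Using R10, ashzin and sabnex make kelfen.
Using R7, kelfen and ashzin make fallio.
Using R6, fallio and sabnex make zannex.
sabnal would need ashzin and nexkel (R4), but nexkel is never obtained. dallun would need ondcor (R5), but ondcor is never obtained.

zannex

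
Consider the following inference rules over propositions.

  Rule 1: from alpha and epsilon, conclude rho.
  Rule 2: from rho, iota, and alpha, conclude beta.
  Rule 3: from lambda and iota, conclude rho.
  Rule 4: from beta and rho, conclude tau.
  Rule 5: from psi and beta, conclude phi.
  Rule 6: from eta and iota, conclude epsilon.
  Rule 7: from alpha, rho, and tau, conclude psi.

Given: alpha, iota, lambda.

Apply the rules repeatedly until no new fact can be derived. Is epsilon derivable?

No

epsilon would need eta and iota (Rule 6), but eta is never established.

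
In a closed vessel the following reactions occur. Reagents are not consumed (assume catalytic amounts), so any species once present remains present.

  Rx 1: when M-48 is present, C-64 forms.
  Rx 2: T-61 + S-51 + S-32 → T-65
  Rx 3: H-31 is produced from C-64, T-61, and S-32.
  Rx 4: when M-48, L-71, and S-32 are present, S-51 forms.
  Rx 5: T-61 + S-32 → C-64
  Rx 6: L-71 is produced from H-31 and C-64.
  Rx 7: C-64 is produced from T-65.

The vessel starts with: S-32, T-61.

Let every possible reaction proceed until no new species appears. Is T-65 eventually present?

T-65 would need T-61, S-51, and S-32 (Rx 2), but S-51 never forms.

No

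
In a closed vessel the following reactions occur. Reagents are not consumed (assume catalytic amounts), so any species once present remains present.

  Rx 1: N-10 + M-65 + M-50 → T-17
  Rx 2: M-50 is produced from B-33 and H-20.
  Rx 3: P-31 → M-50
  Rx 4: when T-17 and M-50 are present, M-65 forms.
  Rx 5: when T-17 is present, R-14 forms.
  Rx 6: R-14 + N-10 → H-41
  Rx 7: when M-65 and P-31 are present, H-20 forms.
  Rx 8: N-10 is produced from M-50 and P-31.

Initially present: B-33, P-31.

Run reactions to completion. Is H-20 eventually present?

H-20 would need M-65 and P-31 (Rx 7), but M-65 never forms.

No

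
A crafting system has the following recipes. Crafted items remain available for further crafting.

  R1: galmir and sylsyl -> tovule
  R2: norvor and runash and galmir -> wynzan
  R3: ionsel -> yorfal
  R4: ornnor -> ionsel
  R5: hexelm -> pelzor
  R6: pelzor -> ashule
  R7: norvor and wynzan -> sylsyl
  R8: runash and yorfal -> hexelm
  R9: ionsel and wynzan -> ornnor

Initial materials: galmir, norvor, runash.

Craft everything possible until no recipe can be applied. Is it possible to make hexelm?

No

hexelm would need runash and yorfal (R8), but yorfal is never obtained.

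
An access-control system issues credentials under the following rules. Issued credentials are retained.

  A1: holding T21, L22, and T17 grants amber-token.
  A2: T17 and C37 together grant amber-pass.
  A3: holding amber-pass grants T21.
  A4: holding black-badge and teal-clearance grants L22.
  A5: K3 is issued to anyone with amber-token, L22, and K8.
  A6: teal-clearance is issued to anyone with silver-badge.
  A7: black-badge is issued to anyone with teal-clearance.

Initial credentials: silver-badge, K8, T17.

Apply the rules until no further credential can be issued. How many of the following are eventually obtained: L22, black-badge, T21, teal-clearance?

Holding silver-badge grants teal-clearance (A6).
Holding teal-clearance grants black-badge (A7).
Holding black-badge and teal-clearance grants L22 (A4).
L22: reached.
black-badge: reached.
T21 would need amber-pass (A3), but amber-pass is never granted.
teal-clearance: reached.
Reached: L22, black-badge, and teal-clearance — 3 of the 4.

3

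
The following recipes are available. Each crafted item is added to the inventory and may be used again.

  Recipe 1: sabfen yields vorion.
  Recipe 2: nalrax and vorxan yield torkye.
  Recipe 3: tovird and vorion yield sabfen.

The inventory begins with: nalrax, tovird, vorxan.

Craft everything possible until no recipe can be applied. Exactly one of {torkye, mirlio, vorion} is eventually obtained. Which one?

torkye

Using Recipe 2, nalrax and vorxan make torkye.
No rule produces mirlio, and it is not given. vorion would need sabfen (Recipe 1), but sabfen is never obtained.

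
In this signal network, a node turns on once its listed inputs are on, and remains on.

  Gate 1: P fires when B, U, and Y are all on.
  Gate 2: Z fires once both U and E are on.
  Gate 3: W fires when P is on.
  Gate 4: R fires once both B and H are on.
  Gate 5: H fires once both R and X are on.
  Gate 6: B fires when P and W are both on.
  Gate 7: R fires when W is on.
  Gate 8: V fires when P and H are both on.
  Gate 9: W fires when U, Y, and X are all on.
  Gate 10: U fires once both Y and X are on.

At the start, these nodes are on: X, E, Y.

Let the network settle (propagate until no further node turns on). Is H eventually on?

Gate 10: Y and X on → U on.
U, Y, and X are on, so W fires (Gate 9).
W is on, so R fires (Gate 7).
R and X are on, so H fires (Gate 5).

Yes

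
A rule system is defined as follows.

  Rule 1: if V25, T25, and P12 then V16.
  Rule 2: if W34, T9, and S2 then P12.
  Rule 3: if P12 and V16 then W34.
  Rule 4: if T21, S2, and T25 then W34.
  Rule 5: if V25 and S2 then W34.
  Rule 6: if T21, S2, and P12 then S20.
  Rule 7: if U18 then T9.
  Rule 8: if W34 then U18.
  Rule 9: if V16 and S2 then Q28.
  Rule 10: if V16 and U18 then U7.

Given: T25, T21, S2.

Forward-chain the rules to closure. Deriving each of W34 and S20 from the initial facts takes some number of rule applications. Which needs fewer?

W34: From T21, S2, and T25, Rule 4 gives W34. [1 rule application]
S20: From T21, S2, and T25, Rule 4 gives W34. From W34, Rule 8 gives U18. U18 holds, so T9 follows (Rule 7). From W34, T9, and S2, Rule 2 gives P12. T21, S2, and P12 hold, so S20 follows (Rule 6). [5 rule applications]
W34 needs fewer.

W34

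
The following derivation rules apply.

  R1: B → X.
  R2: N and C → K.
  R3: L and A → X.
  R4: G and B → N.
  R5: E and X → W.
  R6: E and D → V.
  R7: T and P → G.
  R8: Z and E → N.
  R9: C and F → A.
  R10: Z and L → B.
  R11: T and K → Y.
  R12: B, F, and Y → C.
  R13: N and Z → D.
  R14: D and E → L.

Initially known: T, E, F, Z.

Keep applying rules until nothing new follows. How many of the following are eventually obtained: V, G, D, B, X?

4

From Z and E, R8 gives N.
From N and Z, R13 gives D.
From D and E, R14 gives L.
From E and D, R6 gives V.
Z and L hold, so B follows (R10).
B holds, so X follows (R1).
V: reached.
G would need T and P (R7), but P is never established.
D: reached.
B: reached.
X: reached.
Reached: V, D, B, and X — 4 of the 5.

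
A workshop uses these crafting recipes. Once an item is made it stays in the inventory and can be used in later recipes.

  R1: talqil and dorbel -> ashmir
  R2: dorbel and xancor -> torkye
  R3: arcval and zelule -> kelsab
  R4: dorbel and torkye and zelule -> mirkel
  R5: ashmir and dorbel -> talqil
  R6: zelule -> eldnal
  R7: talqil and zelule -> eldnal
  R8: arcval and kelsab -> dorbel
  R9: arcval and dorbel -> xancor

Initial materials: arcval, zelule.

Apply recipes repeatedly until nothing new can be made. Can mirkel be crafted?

Yes

arcval and zelule -> kelsab (R3).
Using R8, arcval and kelsab make dorbel.
Using R9, arcval and dorbel make xancor.
Using R2, dorbel and xancor make torkye.
dorbel and torkye and zelule -> mirkel (R4).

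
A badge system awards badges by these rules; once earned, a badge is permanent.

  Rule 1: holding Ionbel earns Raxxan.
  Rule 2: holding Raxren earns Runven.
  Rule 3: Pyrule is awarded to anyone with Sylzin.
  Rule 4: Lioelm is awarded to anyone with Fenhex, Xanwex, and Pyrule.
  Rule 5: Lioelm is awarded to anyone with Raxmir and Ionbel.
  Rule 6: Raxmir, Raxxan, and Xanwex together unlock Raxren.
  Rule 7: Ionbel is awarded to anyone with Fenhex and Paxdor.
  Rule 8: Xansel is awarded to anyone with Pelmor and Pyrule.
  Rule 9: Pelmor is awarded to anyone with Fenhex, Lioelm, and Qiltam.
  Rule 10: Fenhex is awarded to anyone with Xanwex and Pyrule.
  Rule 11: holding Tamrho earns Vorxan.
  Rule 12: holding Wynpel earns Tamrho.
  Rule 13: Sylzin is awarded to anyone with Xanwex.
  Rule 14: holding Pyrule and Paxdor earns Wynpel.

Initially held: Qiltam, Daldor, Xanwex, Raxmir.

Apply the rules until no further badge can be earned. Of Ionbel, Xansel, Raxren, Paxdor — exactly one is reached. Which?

Xansel

With Xanwex, Sylzin is earned (Rule 13).
With Sylzin, Pyrule is earned (Rule 3).
With Xanwex and Pyrule, Fenhex is earned (Rule 10).
With Fenhex, Xanwex, and Pyrule, Lioelm is earned (Rule 4).
With Fenhex, Lioelm, and Qiltam, Pelmor is earned (Rule 9).
With Pelmor and Pyrule, Xansel is earned (Rule 8).
Ionbel would need Fenhex and Paxdor (Rule 7), but Paxdor is never earned. Raxren would need Raxmir, Raxxan, and Xanwex (Rule 6), but Raxxan is never earned. No rule produces Paxdor, and it is not given.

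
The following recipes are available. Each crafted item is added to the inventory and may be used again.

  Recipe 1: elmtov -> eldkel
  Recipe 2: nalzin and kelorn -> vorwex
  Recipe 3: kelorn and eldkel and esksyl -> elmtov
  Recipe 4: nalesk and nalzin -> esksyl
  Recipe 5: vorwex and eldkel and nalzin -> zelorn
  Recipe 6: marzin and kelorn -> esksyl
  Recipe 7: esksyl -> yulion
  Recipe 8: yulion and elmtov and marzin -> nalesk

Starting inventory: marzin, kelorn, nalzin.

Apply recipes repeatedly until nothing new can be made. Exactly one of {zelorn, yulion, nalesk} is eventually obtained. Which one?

Using Recipe 6, marzin and kelorn make esksyl.
esksyl -> yulion (Recipe 7).
nalesk would need yulion, elmtov, and marzin (Recipe 8), but elmtov is never obtained. zelorn would need vorwex, eldkel, and nalzin (Recipe 5), but eldkel is never obtained.

yulion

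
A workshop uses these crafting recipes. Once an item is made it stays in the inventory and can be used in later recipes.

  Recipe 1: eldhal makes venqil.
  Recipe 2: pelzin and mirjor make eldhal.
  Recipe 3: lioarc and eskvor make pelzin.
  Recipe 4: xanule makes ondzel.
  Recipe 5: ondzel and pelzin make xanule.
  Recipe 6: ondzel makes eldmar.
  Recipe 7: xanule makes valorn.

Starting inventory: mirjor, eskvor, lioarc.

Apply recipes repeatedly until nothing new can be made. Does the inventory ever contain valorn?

valorn would need xanule (Recipe 7), but xanule is never obtained.

No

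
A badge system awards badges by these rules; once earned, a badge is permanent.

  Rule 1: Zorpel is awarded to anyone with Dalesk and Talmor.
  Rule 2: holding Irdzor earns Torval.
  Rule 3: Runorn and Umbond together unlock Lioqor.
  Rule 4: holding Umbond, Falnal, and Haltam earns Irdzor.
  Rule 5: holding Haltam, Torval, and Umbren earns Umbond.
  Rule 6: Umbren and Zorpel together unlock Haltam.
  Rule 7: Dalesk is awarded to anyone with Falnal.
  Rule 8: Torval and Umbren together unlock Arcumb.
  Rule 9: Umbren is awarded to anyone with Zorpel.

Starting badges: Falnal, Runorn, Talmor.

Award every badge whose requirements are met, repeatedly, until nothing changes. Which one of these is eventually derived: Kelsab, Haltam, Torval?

With Falnal, Dalesk is earned (Rule 7).
With Dalesk and Talmor, Zorpel is earned (Rule 1).
With Zorpel, Umbren is earned (Rule 9).
With Umbren and Zorpel, Haltam is earned (Rule 6).
Torval would need Irdzor (Rule 2), but Irdzor is never earned. No rule produces Kelsab, and it is not given.

Haltam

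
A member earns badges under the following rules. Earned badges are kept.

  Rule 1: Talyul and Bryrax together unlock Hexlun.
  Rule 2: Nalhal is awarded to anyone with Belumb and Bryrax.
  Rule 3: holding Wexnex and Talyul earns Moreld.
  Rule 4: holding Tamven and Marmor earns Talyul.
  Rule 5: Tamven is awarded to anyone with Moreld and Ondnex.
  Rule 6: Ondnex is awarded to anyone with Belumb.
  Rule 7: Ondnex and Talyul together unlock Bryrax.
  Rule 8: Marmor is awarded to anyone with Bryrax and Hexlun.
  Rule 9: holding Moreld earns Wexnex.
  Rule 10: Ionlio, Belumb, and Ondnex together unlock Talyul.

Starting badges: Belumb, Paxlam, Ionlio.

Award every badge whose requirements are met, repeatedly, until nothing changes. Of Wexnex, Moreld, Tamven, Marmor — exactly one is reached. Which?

With Belumb, Ondnex is earned (Rule 6).
With Ionlio, Belumb, and Ondnex, Talyul is earned (Rule 10).
With Ondnex and Talyul, Bryrax is earned (Rule 7).
With Talyul and Bryrax, Hexlun is earned (Rule 1).
With Bryrax and Hexlun, Marmor is earned (Rule 8).
Tamven would need Moreld and Ondnex (Rule 5), but Moreld is never earned. Moreld would need Wexnex and Talyul (Rule 3), but Wexnex is never earned. Wexnex would need Moreld (Rule 9), but Moreld is never earned.

Marmor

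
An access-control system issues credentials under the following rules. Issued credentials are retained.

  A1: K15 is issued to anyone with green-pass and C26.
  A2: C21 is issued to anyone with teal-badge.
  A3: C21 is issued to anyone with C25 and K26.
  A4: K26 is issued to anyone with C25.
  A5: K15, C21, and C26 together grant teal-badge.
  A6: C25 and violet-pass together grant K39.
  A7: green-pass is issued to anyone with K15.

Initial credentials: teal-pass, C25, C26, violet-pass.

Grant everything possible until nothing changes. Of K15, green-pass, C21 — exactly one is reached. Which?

Holding C25 grants K26 (A4).
Holding C25 and K26 grants C21 (A3).
green-pass would need K15 (A7), but K15 is never granted. K15 would need green-pass and C26 (A1), but green-pass is never granted.

C21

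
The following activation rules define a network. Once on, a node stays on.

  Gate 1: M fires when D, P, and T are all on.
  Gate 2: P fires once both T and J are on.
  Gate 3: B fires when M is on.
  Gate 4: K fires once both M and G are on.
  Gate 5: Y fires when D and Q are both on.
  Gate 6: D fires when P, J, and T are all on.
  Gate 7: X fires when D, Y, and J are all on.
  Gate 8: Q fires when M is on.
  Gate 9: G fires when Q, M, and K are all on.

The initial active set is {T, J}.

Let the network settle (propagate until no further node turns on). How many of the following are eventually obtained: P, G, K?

1

T and J are on, so P fires (Gate 2).
P: reached.
G would need Q, M, and K (Gate 9), but K never turns on.
K would need M and G (Gate 4), but G never turns on.
Reached: P — 1 of the 3.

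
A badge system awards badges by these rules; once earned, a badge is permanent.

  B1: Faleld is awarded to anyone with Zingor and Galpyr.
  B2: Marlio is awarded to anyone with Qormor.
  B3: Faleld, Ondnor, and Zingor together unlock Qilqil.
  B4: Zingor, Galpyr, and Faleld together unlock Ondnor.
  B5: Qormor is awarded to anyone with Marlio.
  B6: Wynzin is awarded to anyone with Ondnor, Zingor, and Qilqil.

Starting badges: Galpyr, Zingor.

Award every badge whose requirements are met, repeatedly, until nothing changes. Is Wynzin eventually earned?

Yes

With Zingor and Galpyr, Faleld is earned (B1).
With Zingor, Galpyr, and Faleld, Ondnor is earned (B4).
With Faleld, Ondnor, and Zingor, Qilqil is earned (B3).
With Ondnor, Zingor, and Qilqil, Wynzin is earned (B6).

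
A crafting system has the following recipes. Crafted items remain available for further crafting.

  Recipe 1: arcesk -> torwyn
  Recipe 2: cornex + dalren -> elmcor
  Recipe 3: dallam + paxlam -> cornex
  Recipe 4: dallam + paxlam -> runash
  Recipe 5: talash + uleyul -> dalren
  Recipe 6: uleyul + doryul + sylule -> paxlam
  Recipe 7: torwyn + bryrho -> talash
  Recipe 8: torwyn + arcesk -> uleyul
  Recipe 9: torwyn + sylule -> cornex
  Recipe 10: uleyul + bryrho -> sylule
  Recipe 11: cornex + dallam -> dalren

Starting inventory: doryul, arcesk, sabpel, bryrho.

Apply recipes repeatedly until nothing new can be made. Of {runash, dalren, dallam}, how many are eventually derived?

1

Using Recipe 1, arcesk makes torwyn.
torwyn + bryrho -> talash (Recipe 7).
Using Recipe 8, torwyn and arcesk make uleyul.
Using Recipe 5, talash and uleyul make dalren.
runash would need dallam and paxlam (Recipe 4), but dallam is never obtained.
dalren: reached.
No rule produces dallam, and it is not given.
Reached: dalren — 1 of the 3.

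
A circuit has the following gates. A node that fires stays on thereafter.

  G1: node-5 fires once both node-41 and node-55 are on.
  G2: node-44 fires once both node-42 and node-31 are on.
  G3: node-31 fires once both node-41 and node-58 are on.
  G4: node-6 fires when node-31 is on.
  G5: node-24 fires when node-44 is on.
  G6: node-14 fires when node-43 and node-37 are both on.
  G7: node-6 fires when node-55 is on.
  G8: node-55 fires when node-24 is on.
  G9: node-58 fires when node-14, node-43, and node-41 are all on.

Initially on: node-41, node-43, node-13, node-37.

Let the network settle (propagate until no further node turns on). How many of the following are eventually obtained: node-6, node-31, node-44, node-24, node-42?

node-43 and node-37 are on, so node-14 fires (G6).
G9: node-14, node-43, and node-41 on → node-58 on.
node-41 and node-58 are on, so node-31 fires (G3).
node-31 is on, so node-6 fires (G4).
node-6: reached.
node-31: reached.
node-44 would need node-42 and node-31 (G2), but node-42 never turns on.
node-24 would need node-44 (G5), but node-44 never turns on.
No rule produces node-42, and it is not given.
Reached: node-6 and node-31 — 2 of the 5.

2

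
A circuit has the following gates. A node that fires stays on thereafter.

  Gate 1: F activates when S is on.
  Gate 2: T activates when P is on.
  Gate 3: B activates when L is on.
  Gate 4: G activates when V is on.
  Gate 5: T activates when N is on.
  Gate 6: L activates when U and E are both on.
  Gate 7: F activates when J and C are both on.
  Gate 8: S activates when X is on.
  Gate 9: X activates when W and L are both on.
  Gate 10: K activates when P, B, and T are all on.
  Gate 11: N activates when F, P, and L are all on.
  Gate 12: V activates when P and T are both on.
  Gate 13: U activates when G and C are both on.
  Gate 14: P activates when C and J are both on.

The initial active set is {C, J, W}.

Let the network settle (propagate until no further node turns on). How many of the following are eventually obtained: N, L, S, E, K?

N would need F, P, and L (Gate 11), but L never turns on.
L would need U and E (Gate 6), but E never turns on.
S would need X (Gate 8), but X never turns on.
No rule produces E, and it is not given.
K would need P, B, and T (Gate 10), but B never turns on.
None of the 5 are reached.

0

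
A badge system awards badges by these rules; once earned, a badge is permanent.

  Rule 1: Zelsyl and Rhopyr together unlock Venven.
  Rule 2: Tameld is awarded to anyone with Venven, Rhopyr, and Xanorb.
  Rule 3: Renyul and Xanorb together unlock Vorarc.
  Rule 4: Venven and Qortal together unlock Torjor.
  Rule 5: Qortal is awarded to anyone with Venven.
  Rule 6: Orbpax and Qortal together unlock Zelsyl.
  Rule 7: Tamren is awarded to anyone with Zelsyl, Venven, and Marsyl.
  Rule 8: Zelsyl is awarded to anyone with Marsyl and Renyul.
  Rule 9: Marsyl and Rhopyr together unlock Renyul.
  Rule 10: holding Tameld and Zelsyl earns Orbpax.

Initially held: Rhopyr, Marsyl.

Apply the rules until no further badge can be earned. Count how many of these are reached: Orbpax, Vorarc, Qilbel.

0

Orbpax would need Tameld and Zelsyl (Rule 10), but Tameld is never earned.
Vorarc would need Renyul and Xanorb (Rule 3), but Xanorb is never earned.
No rule produces Qilbel, and it is not given.
None of the 3 are reached.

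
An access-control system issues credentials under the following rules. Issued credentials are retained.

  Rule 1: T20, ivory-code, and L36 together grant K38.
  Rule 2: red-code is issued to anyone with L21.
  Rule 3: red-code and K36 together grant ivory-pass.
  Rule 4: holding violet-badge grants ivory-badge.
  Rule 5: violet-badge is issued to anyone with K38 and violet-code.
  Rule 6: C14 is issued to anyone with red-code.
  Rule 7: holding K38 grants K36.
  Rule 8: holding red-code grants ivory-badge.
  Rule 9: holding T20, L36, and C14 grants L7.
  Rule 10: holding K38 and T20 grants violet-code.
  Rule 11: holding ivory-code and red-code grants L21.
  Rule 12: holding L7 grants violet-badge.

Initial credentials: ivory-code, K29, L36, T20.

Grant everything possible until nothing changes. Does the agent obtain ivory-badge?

Holding T20, ivory-code, and L36 grants K38 (Rule 1).
Holding K38 and T20 grants violet-code (Rule 10).
Holding K38 and violet-code grants violet-badge (Rule 5).
Holding violet-badge grants ivory-badge (Rule 4).

Yes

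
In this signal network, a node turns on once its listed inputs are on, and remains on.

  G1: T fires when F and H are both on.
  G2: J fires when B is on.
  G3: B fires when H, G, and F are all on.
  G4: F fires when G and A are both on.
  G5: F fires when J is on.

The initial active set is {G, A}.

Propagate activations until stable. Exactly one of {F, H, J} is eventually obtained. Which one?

F

G4: G and A on → F on.
No rule produces H, and it is not given. J would need B (G2), but B never turns on.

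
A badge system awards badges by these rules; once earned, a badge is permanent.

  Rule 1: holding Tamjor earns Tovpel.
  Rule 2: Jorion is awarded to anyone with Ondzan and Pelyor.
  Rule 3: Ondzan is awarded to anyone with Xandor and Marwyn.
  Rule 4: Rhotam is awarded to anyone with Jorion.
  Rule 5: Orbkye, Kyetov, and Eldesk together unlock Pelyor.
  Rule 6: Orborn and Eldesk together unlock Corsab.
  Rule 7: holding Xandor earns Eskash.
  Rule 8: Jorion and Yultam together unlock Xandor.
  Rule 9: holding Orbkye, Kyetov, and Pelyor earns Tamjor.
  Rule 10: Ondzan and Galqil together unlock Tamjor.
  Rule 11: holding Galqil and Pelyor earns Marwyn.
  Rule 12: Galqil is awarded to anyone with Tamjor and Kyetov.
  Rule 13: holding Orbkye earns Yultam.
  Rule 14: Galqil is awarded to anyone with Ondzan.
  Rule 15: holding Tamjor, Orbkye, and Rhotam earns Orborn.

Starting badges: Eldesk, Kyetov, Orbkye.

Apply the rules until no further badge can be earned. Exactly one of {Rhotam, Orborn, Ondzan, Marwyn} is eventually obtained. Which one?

With Orbkye, Kyetov, and Eldesk, Pelyor is earned (Rule 5).
With Orbkye, Kyetov, and Pelyor, Tamjor is earned (Rule 9).
With Tamjor and Kyetov, Galqil is earned (Rule 12).
With Galqil and Pelyor, Marwyn is earned (Rule 11).
Rhotam would need Jorion (Rule 4), but Jorion is never earned. Ondzan would need Xandor and Marwyn (Rule 3), but Xandor is never earned. Orborn would need Tamjor, Orbkye, and Rhotam (Rule 15), but Rhotam is never earned.

Marwyn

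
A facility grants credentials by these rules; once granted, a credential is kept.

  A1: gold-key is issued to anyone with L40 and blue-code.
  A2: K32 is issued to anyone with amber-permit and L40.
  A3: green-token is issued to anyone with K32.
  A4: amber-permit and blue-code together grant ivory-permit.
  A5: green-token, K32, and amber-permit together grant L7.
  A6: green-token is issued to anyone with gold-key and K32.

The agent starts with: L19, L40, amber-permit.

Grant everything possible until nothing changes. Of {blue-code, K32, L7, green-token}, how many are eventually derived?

Holding amber-permit and L40 grants K32 (A2).
Holding K32 grants green-token (A3).
Holding green-token, K32, and amber-permit grants L7 (A5).
No rule produces blue-code, and it is not given.
K32: reached.
L7: reached.
green-token: reached.
Reached: K32, L7, and green-token — 3 of the 4.

3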